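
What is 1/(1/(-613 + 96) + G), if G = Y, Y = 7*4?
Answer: 517/14475 ≈ 0.035717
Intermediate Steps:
Y = 28
G = 28
1/(1/(-613 + 96) + G) = 1/(1/(-613 + 96) + 28) = 1/(1/(-517) + 28) = 1/(-1/517 + 28) = 1/(14475/517) = 517/14475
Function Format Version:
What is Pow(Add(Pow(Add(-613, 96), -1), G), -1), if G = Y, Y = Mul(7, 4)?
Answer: Rational(517, 14475) ≈ 0.035717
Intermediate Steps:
Y = 28
G = 28
Pow(Add(Pow(Add(-613, 96), -1), G), -1) = Pow(Add(Pow(Add(-613, 96), -1), 28), -1) = Pow(Add(Pow(-517, -1), 28), -1) = Pow(Add(Rational(-1, 517), 28), -1) = Pow(Rational(14475, 517), -1) = Rational(517, 14475)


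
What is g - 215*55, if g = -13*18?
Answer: -12059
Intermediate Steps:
g = -234
g - 215*55 = -234 - 215*55 = -234 - 11825 = -12059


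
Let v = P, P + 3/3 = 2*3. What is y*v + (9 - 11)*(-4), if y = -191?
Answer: -947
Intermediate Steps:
P = 5 (P = -1 + 2*3 = -1 + 6 = 5)
v = 5
y*v + (9 - 11)*(-4) = -191*5 + (9 - 11)*(-4) = -955 - 2*(-4) = -955 + 8 = -947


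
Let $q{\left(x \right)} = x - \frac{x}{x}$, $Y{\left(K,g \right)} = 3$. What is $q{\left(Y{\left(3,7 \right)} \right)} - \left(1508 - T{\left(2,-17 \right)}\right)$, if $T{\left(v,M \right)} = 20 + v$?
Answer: $-1484$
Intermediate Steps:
$q{\left(x \right)} = -1 + x$ ($q{\left(x \right)} = x - 1 = -1 + x$)
$q{\left(Y{\left(3,7 \right)} \right)} - \left(1508 - T{\left(2,-17 \right)}\right) = \left(-1 + 3\right) - \left(1508 - \left(20 + 2\right)\right) = 2 - \left(1508 - 22\right) = 2 - 1486 = -1484$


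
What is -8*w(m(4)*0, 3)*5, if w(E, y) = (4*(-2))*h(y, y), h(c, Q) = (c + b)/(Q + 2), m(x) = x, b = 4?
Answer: 448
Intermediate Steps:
h(c, Q) = (4 + c)/(2 + Q) (h(c, Q) = (c + 4)/(Q + 2) = (4 + c)/(2 + Q))
w(E, y) = -8*(4 + y)/(2 + y) (w(E, y) = (4*(-2))*((4 + y)/(2 + y)) = -8*(4 + y)/(2 + y))
-8*w(m(4)*0, 3)*5 = -64*(-4 - 1*3)/(2 + 3)*5 = -64*(-4 - 3)/5*5 = -64*(-7)/5*5 = -8*(-56/5)*5 = (448/5)*5 = 448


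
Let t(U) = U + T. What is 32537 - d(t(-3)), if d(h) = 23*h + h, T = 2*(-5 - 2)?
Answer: 32945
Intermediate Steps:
T = -14 (T = 2*(-7) = -14)
t(U) = -14 + U (t(U) = U - 14 = -14 + U)
d(h) = 24*h
32537 - d(t(-3)) = 32537 - 24*(-14 - 3) = 32537 - 24*(-17) = 32537 - 1*(-408) = 32537 + 408 = 32945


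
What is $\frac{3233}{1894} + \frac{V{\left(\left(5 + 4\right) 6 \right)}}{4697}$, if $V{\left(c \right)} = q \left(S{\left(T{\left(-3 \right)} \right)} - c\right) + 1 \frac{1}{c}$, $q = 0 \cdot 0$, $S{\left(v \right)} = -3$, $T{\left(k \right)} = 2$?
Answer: $\frac{205003387}{120097593} \approx 1.707$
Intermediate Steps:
$q = 0$
$V{\left(c \right)} = \frac{1}{c}$ ($V{\left(c \right)} = 0 \left(-3 - c\right) + 1 \frac{1}{c} = 0 + \frac{1}{c} = \frac{1}{c}$)
$\frac{3233}{1894} + \frac{V{\left(\left(5 + 4\right) 6 \right)}}{4697} = \frac{3233}{1894} + \frac{1}{\left(5 + 4\right) 6 \cdot 4697} = 3233 \cdot \frac{1}{1894} + \frac{1}{9 \cdot 6} \cdot \frac{1}{4697} = \frac{3233}{1894} + \frac{1}{54} \cdot \frac{1}{4697} = \frac{3233}{1894} + \frac{1}{253638} = \frac{205003387}{120097593}$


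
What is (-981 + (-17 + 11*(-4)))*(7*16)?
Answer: -116704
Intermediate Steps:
(-981 + (-17 + 11*(-4)))*(7*16) = (-981 + (-17 - 44))*112 = (-981 - 61)*112 = -1042*112 = -116704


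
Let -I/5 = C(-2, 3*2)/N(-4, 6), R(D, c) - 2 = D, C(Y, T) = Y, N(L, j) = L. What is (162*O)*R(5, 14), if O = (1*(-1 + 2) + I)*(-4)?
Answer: 6804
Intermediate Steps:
R(D, c) = 2 + D
I = -5/2 (I = -(-10)/(-4) = -(-10)*(-1)/4 = -5*½ = -5/2 ≈ -2.5000)
O = 6 (O = (1*(-1 + 2) - 5/2)*(-4) = (1*1 - 5/2)*(-4) = (1 - 5/2)*(-4) = -3/2*(-4) = 6)
(162*O)*R(5, 14) = (162*6)*(2 + 5) = 972*7 = 6804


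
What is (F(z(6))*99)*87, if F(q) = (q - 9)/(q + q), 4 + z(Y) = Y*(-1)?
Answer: 163647/20 ≈ 8182.4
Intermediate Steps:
z(Y) = -4 - Y (z(Y) = -4 + Y*(-1) = -4 - Y)
F(q) = (-9 + q)/(2*q) (F(q) = (-9 + q)/((2*q)) = (-9 + q)*(1/(2*q)) = (-9 + q)/(2*q))
(F(z(6))*99)*87 = (((-9 + (-4 - 1*6))/(2*(-4 - 1*6)))*99)*87 = (((-9 + (-4 - 6))/(2*(-4 - 6)))*99)*87 = (((½)*(-9 - 10)/(-10))*99)*87 = (((½)*(-⅒)*(-19))*99)*87 = ((19/20)*99)*87 = (1881/20)*87 = 163647/20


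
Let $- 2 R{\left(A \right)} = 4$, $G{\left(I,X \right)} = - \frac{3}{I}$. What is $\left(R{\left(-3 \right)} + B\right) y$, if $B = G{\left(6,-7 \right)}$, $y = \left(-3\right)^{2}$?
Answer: $- \frac{45}{2} \approx -22.5$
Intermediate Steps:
$R{\left(A \right)} = -2$ ($R{\left(A \right)} = \left(- \frac{1}{2}\right) 4 = -2$)
$y = 9$
$B = - \frac{1}{2}$ ($B = - \frac{3}{6} = \left(-3\right) \frac{1}{6} = - \frac{1}{2} \approx -0.5$)
$\left(R{\left(-3 \right)} + B\right) y = \left(-2 - \frac{1}{2}\right) 9 = \left(- \frac{5}{2}\right) 9 = - \frac{45}{2}$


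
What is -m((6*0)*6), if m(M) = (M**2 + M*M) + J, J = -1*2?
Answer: 2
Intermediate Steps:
J = -2
m(M) = -2 + 2*M**2 (m(M) = (M**2 + M*M) - 2 = (M**2 + M**2) - 2 = 2*M**2 - 2 = -2 + 2*M**2)
-m((6*0)*6) = -(-2 + 2*((6*0)*6)**2) = -(-2 + 2*(0*6)**2) = -(-2 + 2*0**2) = -(-2 + 2*0) = -(-2 + 0) = -1*(-2) = 2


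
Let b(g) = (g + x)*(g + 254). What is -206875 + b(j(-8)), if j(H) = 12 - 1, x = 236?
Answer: -141420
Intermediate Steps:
j(H) = 11
b(g) = (236 + g)*(254 + g) (b(g) = (g + 236)*(g + 254) = (236 + g)*(254 + g))
-206875 + b(j(-8)) = -206875 + (59944 + 11**2 + 490*11) = -206875 + (59944 + 121 + 5390) = -206875 + 65455 = -141420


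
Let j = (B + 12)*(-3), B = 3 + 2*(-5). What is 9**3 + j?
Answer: 714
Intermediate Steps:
B = -7 (B = 3 - 10 = -7)
j = -15 (j = (-7 + 12)*(-3) = 5*(-3) = -15)
9**3 + j = 9**3 - 15 = 729 - 15 = 714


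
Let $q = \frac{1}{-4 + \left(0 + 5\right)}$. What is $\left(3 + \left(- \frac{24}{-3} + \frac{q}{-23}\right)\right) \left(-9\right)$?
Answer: $- \frac{2268}{23} \approx -98.609$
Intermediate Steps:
$q = 1$ ($q = \frac{1}{-4 + 5} = 1^{-1} = 1$)
$\left(3 + \left(- \frac{24}{-3} + \frac{q}{-23}\right)\right) \left(-9\right) = \left(3 + \left(- \frac{24}{-3} + 1 \frac{1}{-23}\right)\right) \left(-9\right) = \left(3 + \left(\left(-24\right) \left(- \frac{1}{3}\right) + 1 \left(- \frac{1}{23}\right)\right)\right) \left(-9\right) = \left(3 + \left(8 - \frac{1}{23}\right)\right) \left(-9\right) = \left(3 + \frac{183}{23}\right) \left(-9\right) = \frac{252}{23} \left(-9\right) = - \frac{2268}{23}$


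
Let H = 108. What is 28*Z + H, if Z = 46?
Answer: 1396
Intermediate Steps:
28*Z + H = 28*46 + 108 = 1288 + 108 = 1396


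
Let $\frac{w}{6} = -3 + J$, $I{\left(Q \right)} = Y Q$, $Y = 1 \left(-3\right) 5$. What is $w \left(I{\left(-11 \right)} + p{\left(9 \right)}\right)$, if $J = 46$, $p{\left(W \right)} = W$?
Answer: $44892$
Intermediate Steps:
$Y = -15$ ($Y = \left(-3\right) 5 = -15$)
$I{\left(Q \right)} = - 15 Q$
$w = 258$ ($w = 6 \left(-3 + 46\right) = 6 \cdot 43 = 258$)
$w \left(I{\left(-11 \right)} + p{\left(9 \right)}\right) = 258 \left(\left(-15\right) \left(-11\right) + 9\right) = 258 \left(165 + 9\right) = 258 \cdot 174 = 44892$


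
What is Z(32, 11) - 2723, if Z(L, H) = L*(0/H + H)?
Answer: -2371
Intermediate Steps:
Z(L, H) = H*L (Z(L, H) = L*(0 + H) = L*H = H*L)
Z(32, 11) - 2723 = 11*32 - 2723 = 352 - 2723 = -2371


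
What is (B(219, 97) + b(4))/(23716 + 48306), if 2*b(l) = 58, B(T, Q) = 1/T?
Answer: 3176/7886409 ≈ 0.00040272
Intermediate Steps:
b(l) = 29 (b(l) = (½)*58 = 29)
(B(219, 97) + b(4))/(23716 + 48306) = (1/219 + 29)/(23716 + 48306) = (1/219 + 29)/72022 = (6352/219)*(1/72022) = 3176/7886409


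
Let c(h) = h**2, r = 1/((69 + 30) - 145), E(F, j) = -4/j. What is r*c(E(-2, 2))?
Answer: -2/23 ≈ -0.086957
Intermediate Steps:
r = -1/46 (r = 1/(99 - 145) = 1/(-46) = -1/46 ≈ -0.021739)
r*c(E(-2, 2)) = -(-4/2)**2/46 = -(-4*1/2)**2/46 = -1/46*(-2)**2 = -1/46*4 = -2/23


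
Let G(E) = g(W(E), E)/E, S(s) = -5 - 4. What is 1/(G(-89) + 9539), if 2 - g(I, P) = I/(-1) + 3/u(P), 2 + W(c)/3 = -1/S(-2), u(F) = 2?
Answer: 534/5093857 ≈ 0.00010483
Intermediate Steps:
S(s) = -9
W(c) = -17/3 (W(c) = -6 + 3*(-1/(-9)) = -6 + 3*(-1*(-⅑)) = -6 + 3*(⅑) = -6 + ⅓ = -17/3)
g(I, P) = ½ + I (g(I, P) = 2 - (I/(-1) + 3/2) = 2 - (I*(-1) + 3*(½)) = 2 - (-I + 3/2) = 2 - (3/2 - I) = 2 + (-3/2 + I) = ½ + I)
G(E) = -31/(6*E) (G(E) = (½ - 17/3)/E = -31/(6*E))
1/(G(-89) + 9539) = 1/(-31/6/(-89) + 9539) = 1/(-31/6*(-1/89) + 9539) = 1/(31/534 + 9539) = 1/(5093857/534) = 534/5093857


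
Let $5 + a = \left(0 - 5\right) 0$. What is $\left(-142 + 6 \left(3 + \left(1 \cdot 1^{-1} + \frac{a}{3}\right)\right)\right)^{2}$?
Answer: $16384$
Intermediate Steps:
$a = -5$ ($a = -5 + \left(0 - 5\right) 0 = -5 - 0 = -5 + 0 = -5$)
$\left(-142 + 6 \left(3 + \left(1 \cdot 1^{-1} + \frac{a}{3}\right)\right)\right)^{2} = \left(-142 + 6 \left(3 + \left(1 \cdot 1^{-1} - \frac{5}{3}\right)\right)\right)^{2} = \left(-142 + 6 \left(3 + \left(1 \cdot 1 - \frac{5}{3}\right)\right)\right)^{2} = \left(-142 + 6 \left(3 + \left(1 - \frac{5}{3}\right)\right)\right)^{2} = \left(-142 + 6 \left(3 - \frac{2}{3}\right)\right)^{2} = \left(-142 + 6 \cdot \frac{7}{3}\right)^{2} = \left(-142 + 14\right)^{2} = \left(-128\right)^{2} = 16384$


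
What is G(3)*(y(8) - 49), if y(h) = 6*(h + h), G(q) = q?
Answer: 141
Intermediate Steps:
y(h) = 12*h (y(h) = 6*(2*h) = 12*h)
G(3)*(y(8) - 49) = 3*(12*8 - 49) = 3*(96 - 49) = 3*47 = 141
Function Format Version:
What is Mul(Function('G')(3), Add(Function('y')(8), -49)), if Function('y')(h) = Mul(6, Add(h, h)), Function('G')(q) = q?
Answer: 141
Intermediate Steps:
Function('y')(h) = Mul(12, h) (Function('y')(h) = Mul(6, Mul(2, h)) = Mul(12, h))
Mul(Function('G')(3), Add(Function('y')(8), -49)) = Mul(3, Add(Mul(12, 8), -49)) = Mul(3, Add(96, -49)) = Mul(3, 47) = 141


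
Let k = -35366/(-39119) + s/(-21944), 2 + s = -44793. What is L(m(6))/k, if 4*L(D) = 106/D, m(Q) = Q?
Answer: 11374162202/7585221327 ≈ 1.4995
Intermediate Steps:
s = -44795 (s = -2 - 44793 = -44795)
L(D) = 53/(2*D) (L(D) = (106/D)/4 = 53/(2*D))
k = 2528407109/858427336 (k = -35366/(-39119) - 44795/(-21944) = -35366*(-1/39119) - 44795*(-1/21944) = 35366/39119 + 44795/21944 = 2528407109/858427336 ≈ 2.9454)
L(m(6))/k = ((53/2)/6)/(2528407109/858427336) = ((53/2)*(⅙))*(858427336/2528407109) = (53/12)*(858427336/2528407109) = 11374162202/7585221327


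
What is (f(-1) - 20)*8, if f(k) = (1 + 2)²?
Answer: -88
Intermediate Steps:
f(k) = 9 (f(k) = 3² = 9)
(f(-1) - 20)*8 = (9 - 20)*8 = -11*8 = -88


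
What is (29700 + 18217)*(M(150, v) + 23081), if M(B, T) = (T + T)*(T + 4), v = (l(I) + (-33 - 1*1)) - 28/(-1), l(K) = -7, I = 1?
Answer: 1117184855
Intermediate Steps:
v = -13 (v = (-7 + (-33 - 1*1)) - 28/(-1) = (-7 + (-33 - 1)) - 28*(-1) = (-7 - 34) + 28 = -41 + 28 = -13)
M(B, T) = 2*T*(4 + T) (M(B, T) = (2*T)*(4 + T) = 2*T*(4 + T))
(29700 + 18217)*(M(150, v) + 23081) = (29700 + 18217)*(2*(-13)*(4 - 13) + 23081) = 47917*(2*(-13)*(-9) + 23081) = 47917*(234 + 23081) = 47917*23315 = 1117184855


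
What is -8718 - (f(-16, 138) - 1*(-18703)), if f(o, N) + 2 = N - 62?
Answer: -27495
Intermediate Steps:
f(o, N) = -64 + N (f(o, N) = -2 + (N - 62) = -2 + (-62 + N) = -64 + N)
-8718 - (f(-16, 138) - 1*(-18703)) = -8718 - ((-64 + 138) - 1*(-18703)) = -8718 - (74 + 18703) = -8718 - 1*18777 = -8718 - 18777 = -27495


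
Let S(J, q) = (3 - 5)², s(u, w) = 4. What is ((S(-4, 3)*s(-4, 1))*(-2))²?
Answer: 1024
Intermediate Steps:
S(J, q) = 4 (S(J, q) = (-2)² = 4)
((S(-4, 3)*s(-4, 1))*(-2))² = ((4*4)*(-2))² = (16*(-2))² = (-32)² = 1024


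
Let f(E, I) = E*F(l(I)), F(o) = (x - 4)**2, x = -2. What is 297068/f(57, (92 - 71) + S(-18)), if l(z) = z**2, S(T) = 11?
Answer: 74267/513 ≈ 144.77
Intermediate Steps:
F(o) = 36 (F(o) = (-2 - 4)**2 = (-6)**2 = 36)
f(E, I) = 36*E (f(E, I) = E*36 = 36*E)
297068/f(57, (92 - 71) + S(-18)) = 297068/((36*57)) = 297068/2052 = 297068*(1/2052) = 74267/513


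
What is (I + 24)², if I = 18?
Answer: 1764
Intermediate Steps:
(I + 24)² = (18 + 24)² = 42² = 1764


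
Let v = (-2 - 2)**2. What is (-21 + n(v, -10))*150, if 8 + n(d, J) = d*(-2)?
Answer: -9150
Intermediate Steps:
v = 16 (v = (-4)**2 = 16)
n(d, J) = -8 - 2*d (n(d, J) = -8 + d*(-2) = -8 - 2*d)
(-21 + n(v, -10))*150 = (-21 + (-8 - 2*16))*150 = (-21 + (-8 - 32))*150 = (-21 - 40)*150 = -61*150 = -9150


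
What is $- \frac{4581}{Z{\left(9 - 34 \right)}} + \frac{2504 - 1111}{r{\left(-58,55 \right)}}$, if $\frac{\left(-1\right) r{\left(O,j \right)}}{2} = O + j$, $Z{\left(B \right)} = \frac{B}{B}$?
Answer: $- \frac{26093}{6} \approx -4348.8$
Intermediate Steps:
$Z{\left(B \right)} = 1$
$r{\left(O,j \right)} = - 2 O - 2 j$ ($r{\left(O,j \right)} = - 2 \left(O + j\right) = - 2 O - 2 j$)
$- \frac{4581}{Z{\left(9 - 34 \right)}} + \frac{2504 - 1111}{r{\left(-58,55 \right)}} = - \frac{4581}{1} + \frac{2504 - 1111}{\left(-2\right) \left(-58\right) - 110} = \left(-4581\right) 1 + \frac{1393}{116 - 110} = -4581 + \frac{1393}{6} = - \frac{26093}{6}$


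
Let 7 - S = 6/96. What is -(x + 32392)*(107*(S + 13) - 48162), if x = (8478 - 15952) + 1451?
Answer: 19419687371/16 ≈ 1.2137e+9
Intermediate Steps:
S = 111/16 (S = 7 - 6/96 = 7 - 1*1/16 = 7 - 1/16 = 111/16 ≈ 6.9375)
x = -6023 (x = -7474 + 1451 = -6023)
-(x + 32392)*(107*(S + 13) - 48162) = -(-6023 + 32392)*(107*(111/16 + 13) - 48162) = -26369*(107*(319/16) - 48162) = -26369*(34133/16 - 48162) = -26369*(-736459)/16 = -1*(-19419687371/16) = 19419687371/16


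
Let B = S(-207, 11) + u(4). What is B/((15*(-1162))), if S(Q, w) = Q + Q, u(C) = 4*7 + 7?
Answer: 379/17430 ≈ 0.021744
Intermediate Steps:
u(C) = 35 (u(C) = 28 + 7 = 35)
S(Q, w) = 2*Q
B = -379 (B = 2*(-207) + 35 = -414 + 35 = -379)
B/((15*(-1162))) = -379/(15*(-1162)) = -379/(-17430) = -379*(-1/17430) = 379/17430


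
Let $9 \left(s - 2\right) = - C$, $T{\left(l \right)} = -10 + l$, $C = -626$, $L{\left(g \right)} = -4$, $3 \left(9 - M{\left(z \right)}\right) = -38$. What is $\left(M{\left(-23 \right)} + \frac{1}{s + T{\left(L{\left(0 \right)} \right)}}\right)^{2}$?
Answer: $\frac{1135487809}{2414916} \approx 470.2$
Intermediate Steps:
$M{\left(z \right)} = \frac{65}{3}$ ($M{\left(z \right)} = 9 - - \frac{38}{3} = 9 + \frac{38}{3} = \frac{65}{3}$)
$s = \frac{644}{9}$ ($s = 2 + \frac{\left(-1\right) \left(-626\right)}{9} = 2 + \frac{1}{9} \cdot 626 = 2 + \frac{626}{9} = \frac{644}{9} \approx 71.556$)
$\left(M{\left(-23 \right)} + \frac{1}{s + T{\left(L{\left(0 \right)} \right)}}\right)^{2} = \left(\frac{65}{3} + \frac{1}{\frac{644}{9} - 14}\right)^{2} = \left(\frac{65}{3} + \frac{1}{\frac{518}{9}}\right)^{2} = \left(\frac{65}{3} + \frac{9}{518}\right)^{2} = \left(\frac{33697}{1554}\right)^{2} = \frac{1135487809}{2414916}$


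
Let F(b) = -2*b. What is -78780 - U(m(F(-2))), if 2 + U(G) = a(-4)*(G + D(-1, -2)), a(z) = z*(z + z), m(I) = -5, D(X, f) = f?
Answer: -78554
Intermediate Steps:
a(z) = 2*z² (a(z) = z*(2*z) = 2*z²)
U(G) = -66 + 32*G (U(G) = -2 + (2*(-4)²)*(G - 2) = -2 + (2*16)*(-2 + G) = -2 + 32*(-2 + G) = -2 + (-64 + 32*G) = -66 + 32*G)
-78780 - U(m(F(-2))) = -78780 - (-66 + 32*(-5)) = -78780 - (-66 - 160) = -78780 - 1*(-226) = -78780 + 226 = -78554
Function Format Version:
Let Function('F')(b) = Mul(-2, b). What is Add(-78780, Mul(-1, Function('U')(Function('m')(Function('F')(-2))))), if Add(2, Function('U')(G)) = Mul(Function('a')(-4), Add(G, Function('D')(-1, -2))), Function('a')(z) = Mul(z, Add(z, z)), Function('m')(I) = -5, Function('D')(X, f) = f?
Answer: -78554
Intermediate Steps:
Function('a')(z) = Mul(2, Pow(z, 2)) (Function('a')(z) = Mul(z, Mul(2, z)) = Mul(2, Pow(z, 2)))
Function('U')(G) = Add(-66, Mul(32, G)) (Function('U')(G) = Add(-2, Mul(Mul(2, Pow(-4, 2)), Add(G, -2))) = Add(-2, Mul(Mul(2, 16), Add(-2, G))) = Add(-2, Mul(32, Add(-2, G))) = Add(-2, Add(-64, Mul(32, G))) = Add(-66, Mul(32, G)))
Add(-78780, Mul(-1, Function('U')(Function('m')(Function('F')(-2))))) = Add(-78780, Mul(-1, Add(-66, Mul(32, -5)))) = Add(-78780, Mul(-1, Add(-66, -160))) = Add(-78780, Mul(-1, -226)) = Add(-78780, 226) = -78554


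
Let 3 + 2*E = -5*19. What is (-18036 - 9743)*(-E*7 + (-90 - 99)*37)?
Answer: 184730350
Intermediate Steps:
E = -49 (E = -3/2 + (-5*19)/2 = -3/2 + (½)*(-95) = -3/2 - 95/2 = -49)
(-18036 - 9743)*(-E*7 + (-90 - 99)*37) = (-18036 - 9743)*(-1*(-49)*7 + (-90 - 99)*37) = -27779*(49*7 - 189*37) = -27779*(343 - 6993) = -27779*(-6650) = 184730350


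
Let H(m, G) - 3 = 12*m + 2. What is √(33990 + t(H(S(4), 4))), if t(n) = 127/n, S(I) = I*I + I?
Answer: √41638385/35 ≈ 184.37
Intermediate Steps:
S(I) = I + I² (S(I) = I² + I = I + I²)
H(m, G) = 5 + 12*m (H(m, G) = 3 + (12*m + 2) = 3 + (2 + 12*m) = 5 + 12*m)
√(33990 + t(H(S(4), 4))) = √(33990 + 127/(5 + 12*(4*(1 + 4)))) = √(33990 + 127/(5 + 12*(4*5))) = √(33990 + 127/(5 + 12*20)) = √(33990 + 127/(5 + 240)) = √(33990 + 127/245) = √(8327677/245) = √41638385/35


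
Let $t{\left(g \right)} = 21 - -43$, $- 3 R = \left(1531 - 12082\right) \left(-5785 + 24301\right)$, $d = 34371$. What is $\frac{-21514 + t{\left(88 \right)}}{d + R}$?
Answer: $- \frac{7150}{21718381} \approx -0.00032921$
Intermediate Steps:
$R = 65120772$ ($R = - \frac{\left(1531 - 12082\right) \left(-5785 + 24301\right)}{3} = - \frac{\left(-10551\right) 18516}{3} = \left(- \frac{1}{3}\right) \left(-195362316\right) = 65120772$)
$t{\left(g \right)} = 64$ ($t{\left(g \right)} = 21 + 43 = 64$)
$\frac{-21514 + t{\left(88 \right)}}{d + R} = \frac{-21514 + 64}{34371 + 65120772} = - \frac{21450}{65155143} = \left(-21450\right) \frac{1}{65155143} = - \frac{7150}{21718381}$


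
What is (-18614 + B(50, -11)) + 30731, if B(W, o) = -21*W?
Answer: 11067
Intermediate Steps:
(-18614 + B(50, -11)) + 30731 = (-18614 - 21*50) + 30731 = (-18614 - 1050) + 30731 = -19664 + 30731 = 11067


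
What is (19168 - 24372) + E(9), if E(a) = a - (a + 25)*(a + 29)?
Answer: -6487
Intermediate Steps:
E(a) = a - (25 + a)*(29 + a)
(19168 - 24372) + E(9) = (19168 - 24372) + (-725 - 1*9² - 53*9) = -5204 + (-725 - 1*81 - 477) = -5204 + (-725 - 81 - 477) = -5204 - 1283 = -6487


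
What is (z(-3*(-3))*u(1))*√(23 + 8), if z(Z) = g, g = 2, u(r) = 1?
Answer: 2*√31 ≈ 11.136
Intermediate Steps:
z(Z) = 2
(z(-3*(-3))*u(1))*√(23 + 8) = (2*1)*√(23 + 8) = 2*√31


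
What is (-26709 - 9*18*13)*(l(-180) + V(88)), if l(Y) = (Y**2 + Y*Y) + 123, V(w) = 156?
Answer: -1875251385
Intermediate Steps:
l(Y) = 123 + 2*Y**2 (l(Y) = (Y**2 + Y**2) + 123 = 2*Y**2 + 123 = 123 + 2*Y**2)
(-26709 - 9*18*13)*(l(-180) + V(88)) = (-26709 - 9*18*13)*((123 + 2*(-180)**2) + 156) = (-26709 - 162*13)*((123 + 2*32400) + 156) = (-26709 - 2106)*((123 + 64800) + 156) = -28815*(64923 + 156) = -28815*65079 = -1875251385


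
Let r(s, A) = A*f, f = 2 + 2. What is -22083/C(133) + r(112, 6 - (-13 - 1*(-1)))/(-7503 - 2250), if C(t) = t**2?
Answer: -72216369/57506939 ≈ -1.2558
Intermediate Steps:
f = 4
r(s, A) = 4*A (r(s, A) = A*4 = 4*A)
-22083/C(133) + r(112, 6 - (-13 - 1*(-1)))/(-7503 - 2250) = -22083/(133**2) + (4*(6 - (-13 - 1*(-1))))/(-7503 - 2250) = -22083/17689 + (4*(6 - (-13 + 1)))/(-9753) = -22083*1/17689 + (4*(6 - 1*(-12)))*(-1/9753) = -22083/17689 + (4*(6 + 12))*(-1/9753) = -22083/17689 + (4*18)*(-1/9753) = -22083/17689 + 72*(-1/9753) = -22083/17689 - 24/3251 = -72216369/57506939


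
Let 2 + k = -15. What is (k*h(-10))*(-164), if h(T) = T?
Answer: -27880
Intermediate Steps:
k = -17 (k = -2 - 15 = -17)
(k*h(-10))*(-164) = -17*(-10)*(-164) = 170*(-164) = -27880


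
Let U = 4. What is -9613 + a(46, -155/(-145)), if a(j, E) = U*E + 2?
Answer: -278595/29 ≈ -9606.7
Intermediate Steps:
a(j, E) = 2 + 4*E (a(j, E) = 4*E + 2 = 2 + 4*E)
-9613 + a(46, -155/(-145)) = -9613 + (2 + 4*(-155/(-145))) = -9613 + (2 + 4*(-155*(-1/145))) = -9613 + (2 + 4*(31/29)) = -9613 + (2 + 124/29) = -9613 + 182/29 = -278595/29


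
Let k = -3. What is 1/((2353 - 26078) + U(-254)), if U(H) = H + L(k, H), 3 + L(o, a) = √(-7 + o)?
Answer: -11991/287568167 - I*√10/575136334 ≈ -4.1698e-5 - 5.4983e-9*I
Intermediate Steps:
L(o, a) = -3 + √(-7 + o)
U(H) = -3 + H + I*√10 (U(H) = H + (-3 + √(-7 - 3)) = H + (-3 + √(-10)) = H + (-3 + I*√10) = -3 + H + I*√10)
1/((2353 - 26078) + U(-254)) = 1/((2353 - 26078) + (-3 - 254 + I*√10)) = 1/(-23725 + (-257 + I*√10)) = 1/(-23982 + I*√10)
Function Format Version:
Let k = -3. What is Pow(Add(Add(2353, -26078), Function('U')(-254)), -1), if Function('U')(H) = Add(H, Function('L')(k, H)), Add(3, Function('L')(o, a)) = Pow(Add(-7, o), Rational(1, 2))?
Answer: Add(Rational(-11991, 287568167), Mul(Rational(-1, 575136334), I, Pow(10, Rational(1, 2)))) ≈ Add(-4.1698e-5, Mul(-5.4983e-9, I))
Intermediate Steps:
Function('L')(o, a) = Add(-3, Pow(Add(-7, o), Rational(1, 2)))
Function('U')(H) = Add(-3, H, Mul(I, Pow(10, Rational(1, 2)))) (Function('U')(H) = Add(H, Add(-3, Pow(Add(-7, -3), Rational(1, 2)))) = Add(H, Add(-3, Pow(-10, Rational(1, 2)))) = Add(H, Add(-3, Mul(I, Pow(10, Rational(1, 2))))) = Add(-3, H, Mul(I, Pow(10, Rational(1, 2)))))
Pow(Add(Add(2353, -26078), Function('U')(-254)), -1) = Pow(Add(Add(2353, -26078), Add(-3, -254, Mul(I, Pow(10, Rational(1, 2))))), -1) = Pow(Add(-23725, Add(-257, Mul(I, Pow(10, Rational(1, 2))))), -1) = Pow(Add(-23982, Mul(I, Pow(10, Rational(1, 2)))), -1)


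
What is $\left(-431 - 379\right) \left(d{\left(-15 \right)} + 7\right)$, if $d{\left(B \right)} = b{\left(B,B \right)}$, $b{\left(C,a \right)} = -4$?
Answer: $-2430$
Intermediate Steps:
$d{\left(B \right)} = -4$
$\left(-431 - 379\right) \left(d{\left(-15 \right)} + 7\right) = \left(-431 - 379\right) \left(-4 + 7\right) = \left(-810\right) 3 = -2430$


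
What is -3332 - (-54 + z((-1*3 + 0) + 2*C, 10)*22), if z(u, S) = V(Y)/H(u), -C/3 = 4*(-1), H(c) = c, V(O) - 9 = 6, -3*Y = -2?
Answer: -23056/7 ≈ -3293.7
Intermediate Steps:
Y = 2/3 (Y = -1/3*(-2) = 2/3 ≈ 0.66667)
V(O) = 15 (V(O) = 9 + 6 = 15)
C = 12 (C = -12*(-1) = -3*(-4) = 12)
z(u, S) = 15/u
-3332 - (-54 + z((-1*3 + 0) + 2*C, 10)*22) = -3332 - (-54 + (15/((-1*3 + 0) + 2*12))*22) = -3332 - (-54 + (15/((-3 + 0) + 24))*22) = -3332 - (-54 + (15/(-3 + 24))*22) = -3332 - (-54 + (15/21)*22) = -3332 - (-54 + (15*(1/21))*22) = -3332 - (-54 + (5/7)*22) = -3332 - (-54 + 110/7) = -3332 - 1*(-268/7) = -3332 + 268/7 = -23056/7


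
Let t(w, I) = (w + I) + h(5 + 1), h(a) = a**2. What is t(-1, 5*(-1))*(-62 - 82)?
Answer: -4320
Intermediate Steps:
t(w, I) = 36 + I + w (t(w, I) = (w + I) + (5 + 1)**2 = (I + w) + 6**2 = (I + w) + 36 = 36 + I + w)
t(-1, 5*(-1))*(-62 - 82) = (36 + 5*(-1) - 1)*(-62 - 82) = (36 - 5 - 1)*(-144) = 30*(-144) = -4320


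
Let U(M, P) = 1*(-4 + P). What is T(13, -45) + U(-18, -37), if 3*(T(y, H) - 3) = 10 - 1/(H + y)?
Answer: -1109/32 ≈ -34.656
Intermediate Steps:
U(M, P) = -4 + P
T(y, H) = 19/3 - 1/(3*(H + y)) (T(y, H) = 3 + (10 - 1/(H + y))/3 = 3 + (10/3 - 1/(3*(H + y))) = 19/3 - 1/(3*(H + y)))
T(13, -45) + U(-18, -37) = (-1 + 19*(-45) + 19*13)/(3*(-45 + 13)) + (-4 - 37) = (⅓)*(-1 - 855 + 247)/(-32) - 41 = (⅓)*(-1/32)*(-609) - 41 = 203/32 - 41 = -1109/32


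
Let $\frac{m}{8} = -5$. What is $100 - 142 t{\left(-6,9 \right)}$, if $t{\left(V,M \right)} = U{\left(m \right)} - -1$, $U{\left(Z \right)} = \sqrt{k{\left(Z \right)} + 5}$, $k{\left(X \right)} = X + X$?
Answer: $-42 - 710 i \sqrt{3} \approx -42.0 - 1229.8 i$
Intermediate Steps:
$k{\left(X \right)} = 2 X$
$m = -40$ ($m = 8 \left(-5\right) = -40$)
$U{\left(Z \right)} = \sqrt{5 + 2 Z}$ ($U{\left(Z \right)} = \sqrt{2 Z + 5} = \sqrt{5 + 2 Z}$)
$t{\left(V,M \right)} = 1 + 5 i \sqrt{3}$ ($t{\left(V,M \right)} = \sqrt{5 + 2 \left(-40\right)} - -1 = \sqrt{5 - 80} + 1 = \sqrt{-75} + 1 = 5 i \sqrt{3} + 1 = 1 + 5 i \sqrt{3}$)
$100 - 142 t{\left(-6,9 \right)} = 100 - 142 \left(1 + 5 i \sqrt{3}\right) = 100 - \left(142 + 710 i \sqrt{3}\right) = -42 - 710 i \sqrt{3}$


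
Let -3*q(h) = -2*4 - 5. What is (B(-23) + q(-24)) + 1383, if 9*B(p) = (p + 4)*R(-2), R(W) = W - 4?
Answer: 1400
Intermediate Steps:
R(W) = -4 + W
q(h) = 13/3 (q(h) = -(-2*4 - 5)/3 = -(-8 - 5)/3 = -⅓*(-13) = 13/3)
B(p) = -8/3 - 2*p/3 (B(p) = ((p + 4)*(-4 - 2))/9 = ((4 + p)*(-6))/9 = (-24 - 6*p)/9 = -8/3 - 2*p/3)
(B(-23) + q(-24)) + 1383 = ((-8/3 - ⅔*(-23)) + 13/3) + 1383 = ((-8/3 + 46/3) + 13/3) + 1383 = (38/3 + 13/3) + 1383 = 17 + 1383 = 1400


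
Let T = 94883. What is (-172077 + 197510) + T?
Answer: 120316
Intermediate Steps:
(-172077 + 197510) + T = (-172077 + 197510) + 94883 = 25433 + 94883 = 120316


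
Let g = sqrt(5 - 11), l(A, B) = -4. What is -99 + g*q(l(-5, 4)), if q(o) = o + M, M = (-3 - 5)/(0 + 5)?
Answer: -99 - 28*I*sqrt(6)/5 ≈ -99.0 - 13.717*I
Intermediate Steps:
M = -8/5 ≈ -1.6000
q(o) = -8/5 + o (q(o) = o - 8/5 = -8/5 + o)
g = I*sqrt(6) (g = sqrt(-6) = I*sqrt(6) ≈ 2.4495*I)
-99 + g*q(l(-5, 4)) = -99 + (I*sqrt(6))*(-8/5 - 4) = -99 + (I*sqrt(6))*(-28/5) = -99 - 28*I*sqrt(6)/5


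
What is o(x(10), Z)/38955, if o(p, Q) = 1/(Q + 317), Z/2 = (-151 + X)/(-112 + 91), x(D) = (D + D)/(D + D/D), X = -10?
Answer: 1/12946045 ≈ 7.7244e-8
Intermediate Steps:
x(D) = 2*D/(1 + D) (x(D) = (2*D)/(D + 1) = (2*D)/(1 + D) = 2*D/(1 + D))
Z = 46/3 (Z = 2*((-151 - 10)/(-112 + 91)) = 2*(-161/(-21)) = 2*(-161*(-1/21)) = 2*(23/3) = 46/3 ≈ 15.333)
o(p, Q) = 1/(317 + Q)
o(x(10), Z)/38955 = 1/((317 + 46/3)*38955) = (1/38955)/(997/3) = (3/997)*(1/38955) = 1/12946045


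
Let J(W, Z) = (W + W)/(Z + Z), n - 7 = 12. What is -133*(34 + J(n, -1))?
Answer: -1995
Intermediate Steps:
n = 19 (n = 7 + 12 = 19)
J(W, Z) = W/Z (J(W, Z) = (2*W)/((2*Z)) = (2*W)*(1/(2*Z)) = W/Z)
-133*(34 + J(n, -1)) = -133*(34 + 19/(-1)) = -133*(34 + 19*(-1)) = -133*(34 - 19) = -133*15 = -1995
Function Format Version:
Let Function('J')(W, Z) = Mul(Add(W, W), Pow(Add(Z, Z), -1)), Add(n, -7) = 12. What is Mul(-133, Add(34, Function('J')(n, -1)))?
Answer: -1995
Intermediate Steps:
n = 19 (n = Add(7, 12) = 19)
Function('J')(W, Z) = Mul(W, Pow(Z, -1)) (Function('J')(W, Z) = Mul(Mul(2, W), Pow(Mul(2, Z), -1)) = Mul(Mul(2, W), Mul(Rational(1, 2), Pow(Z, -1))) = Mul(W, Pow(Z, -1)))
Mul(-133, Add(34, Function('J')(n, -1))) = Mul(-133, Add(34, Mul(19, Pow(-1, -1)))) = Mul(-133, Add(34, Mul(19, -1))) = Mul(-133, Add(34, -19)) = Mul(-133, 15) = -1995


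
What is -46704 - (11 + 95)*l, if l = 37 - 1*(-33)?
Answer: -54124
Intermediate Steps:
l = 70 (l = 37 + 33 = 70)
-46704 - (11 + 95)*l = -46704 - (11 + 95)*70 = -46704 - 106*70 = -46704 - 1*7420 = -46704 - 7420 = -54124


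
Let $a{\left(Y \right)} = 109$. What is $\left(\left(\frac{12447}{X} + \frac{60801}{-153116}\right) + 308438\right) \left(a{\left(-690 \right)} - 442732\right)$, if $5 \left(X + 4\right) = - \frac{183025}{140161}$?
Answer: $- \frac{1374049074594605927637}{10160930876} \approx -1.3523 \cdot 10^{11}$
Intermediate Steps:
$X = - \frac{597249}{140161}$ ($X = -4 + \frac{\left(-183025\right) \frac{1}{140161}}{5} = -4 + \frac{1}{5} \left(- \frac{183025}{140161}\right) = -4 - \frac{36605}{140161} = - \frac{597249}{140161} \approx -4.2612$)
$\left(\left(\frac{12447}{X} + \frac{60801}{-153116}\right) + 308438\right) \left(a{\left(-690 \right)} - 442732\right) = \left(\left(\frac{12447}{- \frac{597249}{140161}} + \frac{60801}{-153116}\right) + 308438\right) \left(109 - 442732\right) = \left(\left(12447 \left(- \frac{140161}{597249}\right) + 60801 \left(- \frac{1}{153116}\right)\right) + 308438\right) \left(-442623\right) = \left(\left(- \frac{193842663}{66361} - \frac{60801}{153116}\right) + 308438\right) \left(-442623\right) = \left(- \frac{29684448003069}{10160930876} + 308438\right) \left(-442623\right) = \frac{3104332749528619}{10160930876} \left(-442623\right) = - \frac{1374049074594605927637}{10160930876}$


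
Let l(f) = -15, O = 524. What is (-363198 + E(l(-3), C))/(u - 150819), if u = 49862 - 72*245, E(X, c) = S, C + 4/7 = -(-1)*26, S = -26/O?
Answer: 95157889/31072414 ≈ 3.0625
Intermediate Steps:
S = -13/262 (S = -26/524 = -26*1/524 = -13/262 ≈ -0.049618)
C = 178/7 (C = -4/7 - (-1)*26 = -4/7 - 1*(-26) = -4/7 + 26 = 178/7 ≈ 25.429)
E(X, c) = -13/262
u = 32222 (u = 49862 - 17640 = 32222)
(-363198 + E(l(-3), C))/(u - 150819) = (-363198 - 13/262)/(32222 - 150819) = -95157889/262/(-118597) = -95157889/262*(-1/118597) = 95157889/31072414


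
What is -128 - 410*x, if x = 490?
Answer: -201028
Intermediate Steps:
-128 - 410*x = -128 - 410*490 = -128 - 200900 = -201028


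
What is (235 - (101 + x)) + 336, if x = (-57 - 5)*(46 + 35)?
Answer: 5492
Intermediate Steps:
x = -5022 (x = -62*81 = -5022)
(235 - (101 + x)) + 336 = (235 - (101 - 5022)) + 336 = (235 - 1*(-4921)) + 336 = (235 + 4921) + 336 = 5156 + 336 = 5492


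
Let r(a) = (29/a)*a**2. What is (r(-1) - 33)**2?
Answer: 3844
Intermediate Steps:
r(a) = 29*a
(r(-1) - 33)**2 = (29*(-1) - 33)**2 = (-29 - 33)**2 = (-62)**2 = 3844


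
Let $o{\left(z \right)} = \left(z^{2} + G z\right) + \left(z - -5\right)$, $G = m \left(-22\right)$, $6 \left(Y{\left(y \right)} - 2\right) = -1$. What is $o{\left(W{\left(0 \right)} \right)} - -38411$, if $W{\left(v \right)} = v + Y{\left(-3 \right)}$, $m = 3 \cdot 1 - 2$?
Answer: $\frac{1381711}{36} \approx 38381.0$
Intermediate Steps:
$Y{\left(y \right)} = \frac{11}{6}$ ($Y{\left(y \right)} = 2 + \frac{1}{6} \left(-1\right) = 2 - \frac{1}{6} = \frac{11}{6}$)
$m = 1$ ($m = 3 - 2 = 1$)
$G = -22$ ($G = 1 \left(-22\right) = -22$)
$W{\left(v \right)} = \frac{11}{6} + v$ ($W{\left(v \right)} = v + \frac{11}{6} = \frac{11}{6} + v$)
$o{\left(z \right)} = 5 + z^{2} - 21 z$ ($o{\left(z \right)} = \left(z^{2} - 22 z\right) + \left(z - -5\right) = \left(z^{2} - 22 z\right) + \left(z + 5\right) = \left(z^{2} - 22 z\right) + \left(5 + z\right) = 5 + z^{2} - 21 z$)
$o{\left(W{\left(0 \right)} \right)} - -38411 = \left(5 + \left(\frac{11}{6} + 0\right)^{2} - 21 \left(\frac{11}{6} + 0\right)\right) - -38411 = \left(5 + \left(\frac{11}{6}\right)^{2} - \frac{77}{2}\right) + 38411 = \left(5 + \frac{121}{36} - \frac{77}{2}\right) + 38411 = - \frac{1085}{36} + 38411 = \frac{1381711}{36}$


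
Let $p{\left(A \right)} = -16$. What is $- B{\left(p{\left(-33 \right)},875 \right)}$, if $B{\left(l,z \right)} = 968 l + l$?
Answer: $15504$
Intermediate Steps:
$B{\left(l,z \right)} = 969 l$
$- B{\left(p{\left(-33 \right)},875 \right)} = - 969 \left(-16\right) = \left(-1\right) \left(-15504\right) = 15504$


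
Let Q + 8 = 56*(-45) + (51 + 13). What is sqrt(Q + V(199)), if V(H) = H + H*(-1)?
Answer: 4*I*sqrt(154) ≈ 49.639*I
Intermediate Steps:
V(H) = 0 (V(H) = H - H = 0)
Q = -2464 (Q = -8 + (56*(-45) + (51 + 13)) = -8 + (-2520 + 64) = -8 - 2456 = -2464)
sqrt(Q + V(199)) = sqrt(-2464 + 0) = sqrt(-2464) = 4*I*sqrt(154)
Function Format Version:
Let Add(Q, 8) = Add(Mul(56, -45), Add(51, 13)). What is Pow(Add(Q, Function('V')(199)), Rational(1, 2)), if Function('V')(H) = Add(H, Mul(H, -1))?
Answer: Mul(4, I, Pow(154, Rational(1, 2))) ≈ Mul(49.639, I)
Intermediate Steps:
Function('V')(H) = 0 (Function('V')(H) = Add(H, Mul(-1, H)) = 0)
Q = -2464 (Q = Add(-8, Add(Mul(56, -45), Add(51, 13))) = Add(-8, Add(-2520, 64)) = Add(-8, -2456) = -2464)
Pow(Add(Q, Function('V')(199)), Rational(1, 2)) = Pow(Add(-2464, 0), Rational(1, 2)) = Pow(-2464, Rational(1, 2)) = Mul(4, I, Pow(154, Rational(1, 2)))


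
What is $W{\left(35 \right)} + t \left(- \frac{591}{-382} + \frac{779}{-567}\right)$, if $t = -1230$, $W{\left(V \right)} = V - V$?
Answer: $- \frac{7691395}{36099} \approx -213.06$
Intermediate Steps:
$W{\left(V \right)} = 0$
$W{\left(35 \right)} + t \left(- \frac{591}{-382} + \frac{779}{-567}\right) = 0 - 1230 \left(- \frac{591}{-382} + \frac{779}{-567}\right) = 0 - 1230 \left(\left(-591\right) \left(- \frac{1}{382}\right) + 779 \left(- \frac{1}{567}\right)\right) = 0 - 1230 \left(\frac{591}{382} - \frac{779}{567}\right) = 0 - \frac{7691395}{36099} = - \frac{7691395}{36099}$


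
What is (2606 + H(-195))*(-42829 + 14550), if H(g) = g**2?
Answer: -1149004049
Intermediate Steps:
(2606 + H(-195))*(-42829 + 14550) = (2606 + (-195)**2)*(-42829 + 14550) = (2606 + 38025)*(-28279) = 40631*(-28279) = -1149004049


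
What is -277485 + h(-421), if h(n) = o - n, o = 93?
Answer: -276971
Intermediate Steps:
h(n) = 93 - n
-277485 + h(-421) = -277485 + (93 - 1*(-421)) = -277485 + (93 + 421) = -277485 + 514 = -276971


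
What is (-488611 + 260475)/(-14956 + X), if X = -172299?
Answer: 228136/187255 ≈ 1.2183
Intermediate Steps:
(-488611 + 260475)/(-14956 + X) = (-488611 + 260475)/(-14956 - 172299) = -228136/(-187255) = -228136*(-1/187255) = 228136/187255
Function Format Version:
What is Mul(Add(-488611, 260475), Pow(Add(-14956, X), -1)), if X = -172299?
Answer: Rational(228136, 187255) ≈ 1.2183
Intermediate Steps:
Mul(Add(-488611, 260475), Pow(Add(-14956, X), -1)) = Mul(Add(-488611, 260475), Pow(Add(-14956, -172299), -1)) = Mul(-228136, Pow(-187255, -1)) = Mul(-228136, Rational(-1, 187255)) = Rational(228136, 187255)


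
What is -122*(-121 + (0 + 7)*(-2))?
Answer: 16470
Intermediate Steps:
-122*(-121 + (0 + 7)*(-2)) = -122*(-121 + 7*(-2)) = -122*(-121 - 14) = -122*(-135) = 16470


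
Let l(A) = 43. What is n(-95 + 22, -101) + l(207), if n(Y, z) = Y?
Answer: -30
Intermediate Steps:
n(-95 + 22, -101) + l(207) = (-95 + 22) + 43 = -73 + 43 = -30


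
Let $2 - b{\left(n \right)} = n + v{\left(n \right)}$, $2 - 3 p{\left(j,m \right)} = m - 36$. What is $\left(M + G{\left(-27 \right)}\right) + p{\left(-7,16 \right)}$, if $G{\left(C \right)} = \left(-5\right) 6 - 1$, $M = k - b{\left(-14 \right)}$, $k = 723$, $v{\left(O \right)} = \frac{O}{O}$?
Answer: $\frac{2053}{3} \approx 684.33$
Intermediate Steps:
$v{\left(O \right)} = 1$
$p{\left(j,m \right)} = \frac{38}{3} - \frac{m}{3}$ ($p{\left(j,m \right)} = \frac{2}{3} - \frac{m - 36}{3} = \frac{2}{3} - \frac{-36 + m}{3} = \frac{2}{3} - \left(-12 + \frac{m}{3}\right) = \frac{38}{3} - \frac{m}{3}$)
$b{\left(n \right)} = 1 - n$ ($b{\left(n \right)} = 2 - \left(n + 1\right) = 2 - \left(1 + n\right) = 1 - n$)
$M = 708$ ($M = 723 - \left(1 - -14\right) = 723 - \left(1 + 14\right) = 723 - 15 = 708$)
$G{\left(C \right)} = -31$ ($G{\left(C \right)} = -30 - 1 = -31$)
$\left(M + G{\left(-27 \right)}\right) + p{\left(-7,16 \right)} = \left(708 - 31\right) + \left(\frac{38}{3} - \frac{16}{3}\right) = 677 + \left(\frac{38}{3} - \frac{16}{3}\right) = 677 + \frac{22}{3} = \frac{2053}{3}$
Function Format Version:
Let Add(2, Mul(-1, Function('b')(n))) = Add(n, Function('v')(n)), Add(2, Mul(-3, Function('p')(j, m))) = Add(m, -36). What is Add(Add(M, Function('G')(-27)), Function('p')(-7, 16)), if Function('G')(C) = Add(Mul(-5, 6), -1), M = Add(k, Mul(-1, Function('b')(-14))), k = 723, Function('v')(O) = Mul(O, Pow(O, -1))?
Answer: Rational(2053, 3) ≈ 684.33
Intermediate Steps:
Function('v')(O) = 1
Function('p')(j, m) = Add(Rational(38, 3), Mul(Rational(-1, 3), m)) (Function('p')(j, m) = Add(Rational(2, 3), Mul(Rational(-1, 3), Add(m, -36))) = Add(Rational(2, 3), Mul(Rational(-1, 3), Add(-36, m))) = Add(Rational(2, 3), Add(12, Mul(Rational(-1, 3), m))) = Add(Rational(38, 3), Mul(Rational(-1, 3), m)))
Function('b')(n) = Add(1, Mul(-1, n)) (Function('b')(n) = Add(2, Mul(-1, Add(n, 1))) = Add(2, Mul(-1, Add(1, n))) = Add(2, Add(-1, Mul(-1, n))) = Add(1, Mul(-1, n)))
M = 708 (M = Add(723, Mul(-1, Add(1, Mul(-1, -14)))) = Add(723, Mul(-1, Add(1, 14))) = Add(723, Mul(-1, 15)) = Add(723, -15) = 708)
Function('G')(C) = -31 (Function('G')(C) = Add(-30, -1) = -31)
Add(Add(M, Function('G')(-27)), Function('p')(-7, 16)) = Add(Add(708, -31), Add(Rational(38, 3), Mul(Rational(-1, 3), 16))) = Add(677, Add(Rational(38, 3), Rational(-16, 3))) = Add(677, Rational(22, 3)) = Rational(2053, 3)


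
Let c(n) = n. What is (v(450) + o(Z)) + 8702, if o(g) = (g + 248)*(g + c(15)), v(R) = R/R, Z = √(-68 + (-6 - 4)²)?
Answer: 12455 + 1052*√2 ≈ 13943.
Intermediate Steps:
Z = 4*√2 (Z = √(-68 + (-10)²) = √(-68 + 100) = √32 = 4*√2 ≈ 5.6569)
v(R) = 1
o(g) = (15 + g)*(248 + g) (o(g) = (g + 248)*(g + 15) = (248 + g)*(15 + g) = (15 + g)*(248 + g))
(v(450) + o(Z)) + 8702 = (1 + (3720 + (4*√2)² + 263*(4*√2))) + 8702 = (1 + (3720 + 32 + 1052*√2)) + 8702 = (1 + (3752 + 1052*√2)) + 8702 = (3753 + 1052*√2) + 8702 = 12455 + 1052*√2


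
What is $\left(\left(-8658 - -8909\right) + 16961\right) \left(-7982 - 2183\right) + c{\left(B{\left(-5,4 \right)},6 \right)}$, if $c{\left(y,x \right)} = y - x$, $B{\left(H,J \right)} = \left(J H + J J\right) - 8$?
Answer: $-174959998$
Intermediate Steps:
$B{\left(H,J \right)} = -8 + J^{2} + H J$ ($B{\left(H,J \right)} = \left(H J + J^{2}\right) - 8 = \left(J^{2} + H J\right) - 8 = -8 + J^{2} + H J$)
$\left(\left(-8658 - -8909\right) + 16961\right) \left(-7982 - 2183\right) + c{\left(B{\left(-5,4 \right)},6 \right)} = \left(\left(-8658 - -8909\right) + 16961\right) \left(-7982 - 2183\right) - 18 = \left(\left(-8658 + 8909\right) + 16961\right) \left(-10165\right) - 18 = \left(251 + 16961\right) \left(-10165\right) - 18 = 17212 \left(-10165\right) - 18 = -174959980 - 18 = -174959998$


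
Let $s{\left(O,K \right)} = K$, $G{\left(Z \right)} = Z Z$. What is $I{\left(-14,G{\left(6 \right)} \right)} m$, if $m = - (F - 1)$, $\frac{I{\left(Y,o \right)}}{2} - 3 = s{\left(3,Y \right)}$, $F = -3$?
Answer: $-88$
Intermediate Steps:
$G{\left(Z \right)} = Z^{2}$
$I{\left(Y,o \right)} = 6 + 2 Y$
$m = 4$ ($m = - (-3 - 1) = \left(-1\right) \left(-4\right) = 4$)
$I{\left(-14,G{\left(6 \right)} \right)} m = \left(6 + 2 \left(-14\right)\right) 4 = \left(6 - 28\right) 4 = \left(-22\right) 4 = -88$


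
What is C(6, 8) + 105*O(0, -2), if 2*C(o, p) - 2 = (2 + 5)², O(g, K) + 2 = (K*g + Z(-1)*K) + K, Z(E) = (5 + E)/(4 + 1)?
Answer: -1125/2 ≈ -562.50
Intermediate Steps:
Z(E) = 1 + E/5 (Z(E) = (5 + E)/5 = (5 + E)*(⅕) = 1 + E/5)
O(g, K) = -2 + 9*K/5 + K*g (O(g, K) = -2 + ((K*g + (1 + (⅕)*(-1))*K) + K) = -2 + ((K*g + (1 - ⅕)*K) + K) = -2 + ((K*g + 4*K/5) + K) = -2 + ((4*K/5 + K*g) + K) = -2 + (9*K/5 + K*g) = -2 + 9*K/5 + K*g)
C(o, p) = 51/2 (C(o, p) = 1 + (2 + 5)²/2 = 1 + (½)*7² = 1 + (½)*49 = 1 + 49/2 = 51/2)
C(6, 8) + 105*O(0, -2) = 51/2 + 105*(-2 + (9/5)*(-2) - 2*0) = 51/2 + 105*(-2 - 18/5 + 0) = 51/2 + 105*(-28/5) = 51/2 - 588 = -1125/2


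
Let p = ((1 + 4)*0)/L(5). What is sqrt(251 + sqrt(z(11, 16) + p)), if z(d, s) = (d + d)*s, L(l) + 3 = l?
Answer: sqrt(251 + 4*sqrt(22)) ≈ 16.424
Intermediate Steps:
L(l) = -3 + l
z(d, s) = 2*d*s (z(d, s) = (2*d)*s = 2*d*s)
p = 0 (p = ((1 + 4)*0)/(-3 + 5) = (5*0)/2 = 0*(1/2) = 0)
sqrt(251 + sqrt(z(11, 16) + p)) = sqrt(251 + sqrt(2*11*16 + 0)) = sqrt(251 + sqrt(352 + 0)) = sqrt(251 + sqrt(352)) = sqrt(251 + 4*sqrt(22))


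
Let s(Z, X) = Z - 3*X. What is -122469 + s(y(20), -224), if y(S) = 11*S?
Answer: -121577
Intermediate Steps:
-122469 + s(y(20), -224) = -122469 + (11*20 - 3*(-224)) = -122469 + (220 + 672) = -122469 + 892 = -121577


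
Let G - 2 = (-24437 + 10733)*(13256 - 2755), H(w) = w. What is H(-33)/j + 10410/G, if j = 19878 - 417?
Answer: -825246196/466758144437 ≈ -0.0017680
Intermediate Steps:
j = 19461
G = -143905702 (G = 2 + (-24437 + 10733)*(13256 - 2755) = 2 - 13704*10501 = 2 - 143905704 = -143905702)
H(-33)/j + 10410/G = -33/19461 + 10410/(-143905702) = -33*1/19461 + 10410*(-1/143905702) = -11/6487 - 5205/71952851 = -825246196/466758144437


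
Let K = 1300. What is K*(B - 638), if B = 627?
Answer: -14300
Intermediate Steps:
K*(B - 638) = 1300*(627 - 638) = 1300*(-11) = -14300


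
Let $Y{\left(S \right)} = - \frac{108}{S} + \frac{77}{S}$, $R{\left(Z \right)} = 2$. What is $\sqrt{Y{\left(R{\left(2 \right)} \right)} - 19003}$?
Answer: $\frac{i \sqrt{76074}}{2} \approx 137.91 i$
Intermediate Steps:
$Y{\left(S \right)} = - \frac{31}{S}$
$\sqrt{Y{\left(R{\left(2 \right)} \right)} - 19003} = \sqrt{- \frac{31}{2} - 19003} = \sqrt{- \frac{38037}{2}} = \frac{i \sqrt{76074}}{2}$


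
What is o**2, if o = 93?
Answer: 8649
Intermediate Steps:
o**2 = 93**2 = 8649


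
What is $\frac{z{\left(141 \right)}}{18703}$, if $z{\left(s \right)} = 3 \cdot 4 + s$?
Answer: $\frac{153}{18703} \approx 0.0081805$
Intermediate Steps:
$z{\left(s \right)} = 12 + s$
$\frac{z{\left(141 \right)}}{18703} = \frac{12 + 141}{18703} = 153 \cdot \frac{1}{18703} = \frac{153}{18703}$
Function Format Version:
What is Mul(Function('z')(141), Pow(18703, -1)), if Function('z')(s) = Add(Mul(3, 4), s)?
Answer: Rational(153, 18703) ≈ 0.0081805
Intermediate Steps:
Function('z')(s) = Add(12, s)
Mul(Function('z')(141), Pow(18703, -1)) = Mul(Add(12, 141), Pow(18703, -1)) = Mul(153, Rational(1, 18703)) = Rational(153, 18703)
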